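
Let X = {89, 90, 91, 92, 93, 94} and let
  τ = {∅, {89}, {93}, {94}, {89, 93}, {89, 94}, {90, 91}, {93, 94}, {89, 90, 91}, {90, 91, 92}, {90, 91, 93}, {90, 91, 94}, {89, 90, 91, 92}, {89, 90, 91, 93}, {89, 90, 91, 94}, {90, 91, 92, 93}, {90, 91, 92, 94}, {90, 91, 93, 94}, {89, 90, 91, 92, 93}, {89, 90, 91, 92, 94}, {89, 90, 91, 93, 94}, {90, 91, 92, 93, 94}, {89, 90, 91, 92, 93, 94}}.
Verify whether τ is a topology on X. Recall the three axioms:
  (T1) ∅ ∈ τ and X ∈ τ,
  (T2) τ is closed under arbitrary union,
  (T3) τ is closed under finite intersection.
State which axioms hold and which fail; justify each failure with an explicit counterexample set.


τ is NOT a topology on X.

Axiom (T1): ∅ ∈ τ? Yes; X ∈ τ? Yes.
Axiom (T2/T3): check pairwise unions and intersections of members of τ.
Counterexample for (T2): {89} ∪ {93, 94} = {89, 93, 94} ∉ τ. Therefore τ is NOT a topology.


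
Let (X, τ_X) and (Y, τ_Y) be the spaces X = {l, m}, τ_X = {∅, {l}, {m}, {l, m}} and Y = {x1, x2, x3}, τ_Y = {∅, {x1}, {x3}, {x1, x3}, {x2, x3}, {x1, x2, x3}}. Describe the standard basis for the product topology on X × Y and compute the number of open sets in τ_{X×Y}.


Basis B = {∅ × ∅, {l} × {x1}, {l} × {x3}, {m} × {x1}, {m} × {x3}, {l} × {x1, x3}, {l, m} × {x1}, {l} × {x2, x3}, {l, m} × {x3}, {m} × {x1, x3}, {m} × {x2, x3}, {l} × {x1, x2, x3}, {m} × {x1, x2, x3}, {l, m} × {x1, x3}, {l, m} × {x2, x3}, {l, m} × {x1, x2, x3}}; |τ_{X×Y}| = 36.

Enumerate products U × V with U ∈ τ_X, V ∈ τ_Y (deduplicated):
  ∅ × ∅ = {} (∅)
  {l} × {x1} = {(l,x1)}
  {l} × {x3} = {(l,x3)}
  {m} × {x1} = {(m,x1)}
  {m} × {x3} = {(m,x3)}
  {l} × {x1, x3} = {(l,x1), (l,x3)}
  {l, m} × {x1} = {(l,x1), (m,x1)}
  {l} × {x2, x3} = {(l,x2), (l,x3)}
  {l, m} × {x3} = {(l,x3), (m,x3)}
  {m} × {x1, x3} = {(m,x1), (m,x3)}
  {m} × {x2, x3} = {(m,x2), (m,x3)}
  {l} × {x1, x2, x3} = {(l,x1), (l,x2), (l,x3)}
  {m} × {x1, x2, x3} = {(m,x1), (m,x2), (m,x3)}
  {l, m} × {x1, x3} = {(l,x1), (l,x3), (m,x1), (m,x3)}
  {l, m} × {x2, x3} = {(l,x2), (l,x3), (m,x2), (m,x3)}
  {l, m} × {x1, x2, x3} = {(l,x1), (l,x2), (l,x3), (m,x1), (m,x2), (m,x3)}
These 16 distinct sets form the basis B.
Close under arbitrary unions to get τ_{X×Y}; counting gives |τ_{X×Y}| = 36.


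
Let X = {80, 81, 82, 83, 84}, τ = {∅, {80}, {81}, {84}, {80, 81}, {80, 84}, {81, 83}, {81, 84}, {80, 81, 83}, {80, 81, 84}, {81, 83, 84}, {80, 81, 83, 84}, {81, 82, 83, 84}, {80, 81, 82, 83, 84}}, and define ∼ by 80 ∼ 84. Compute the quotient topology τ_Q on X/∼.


X/∼ = {[80=84], [81], [82], [83]}; |τ_Q| = 7.

Equivalence classes: [80=84], [81], [82], [83].
Quotient map π: X → X/∼ sends 80 ↦ [80=84], 81 ↦ [81], 82 ↦ [82], 83 ↦ [83], 84 ↦ [80=84].
For each subset V ⊆ X/∼, compute π^{-1}(V) ⊆ X and check whether π^{-1}(V) ∈ τ. V is open in τ_Q iff π^{-1}(V) ∈ τ.
  V = {}: π^{-1}(V) = ∅ ∈ τ ✓.
  V = {[80=84]}: π^{-1}(V) = {80, 84} ∈ τ ✓.
  V = {[81]}: π^{-1}(V) = {81} ∈ τ ✓.
  V = {[80=84], [81]}: π^{-1}(V) = {80, 81, 84} ∈ τ ✓.
  V = {[82]}: π^{-1}(V) = {82} ∉ τ ✗.
  V = {[80=84], [82]}: π^{-1}(V) = {80, 82, 84} ∉ τ ✗.
  V = {[81], [82]}: π^{-1}(V) = {81, 82} ∉ τ ✗.
  V = {[80=84], [81], [82]}: π^{-1}(V) = {80, 81, 82, 84} ∉ τ ✗.
  V = {[83]}: π^{-1}(V) = {83} ∉ τ ✗.
  V = {[80=84], [83]}: π^{-1}(V) = {80, 83, 84} ∉ τ ✗.
  V = {[81], [83]}: π^{-1}(V) = {81, 83} ∈ τ ✓.
  V = {[80=84], [81], [83]}: π^{-1}(V) = {80, 81, 83, 84} ∈ τ ✓.
  V = {[82], [83]}: π^{-1}(V) = {82, 83} ∉ τ ✗.
  V = {[80=84], [82], [83]}: π^{-1}(V) = {80, 82, 83, 84} ∉ τ ✗.
  V = {[81], [82], [83]}: π^{-1}(V) = {81, 82, 83} ∉ τ ✗.
  V = {[80=84], [81], [82], [83]}: π^{-1}(V) = {80, 81, 82, 83, 84} ∈ τ ✓.
Open sets in the quotient: τ_Q = {{}, {[80=84]}, {[81]}, {[80=84], [81]}, {[81], [83]}, {[80=84], [81], [83]}, {[80=84], [81], [82], [83]}} (7 elements).


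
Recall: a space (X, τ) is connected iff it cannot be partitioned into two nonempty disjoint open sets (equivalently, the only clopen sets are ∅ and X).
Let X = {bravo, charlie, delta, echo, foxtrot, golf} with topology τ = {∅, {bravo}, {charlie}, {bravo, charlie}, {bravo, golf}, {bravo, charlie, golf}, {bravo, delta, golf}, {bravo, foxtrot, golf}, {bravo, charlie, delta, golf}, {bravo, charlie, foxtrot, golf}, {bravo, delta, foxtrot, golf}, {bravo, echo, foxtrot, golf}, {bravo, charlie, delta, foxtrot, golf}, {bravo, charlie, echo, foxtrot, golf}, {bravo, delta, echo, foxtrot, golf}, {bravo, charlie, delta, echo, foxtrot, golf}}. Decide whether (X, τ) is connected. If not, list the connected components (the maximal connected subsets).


(X, τ) is disconnected; components = [{charlie}, {bravo, delta, echo, foxtrot, golf}].

Find clopen sets (U ∈ τ with X ∖ U ∈ τ):
  U = ∅, X ∖ U = {bravo, charlie, delta, echo, foxtrot, golf} — both open, so U is clopen.
  U = {charlie}, X ∖ U = {bravo, delta, echo, foxtrot, golf} — both open, so U is clopen.
  U = {bravo, delta, echo, foxtrot, golf}, X ∖ U = {charlie} — both open, so U is clopen.
  U = {bravo, charlie, delta, echo, foxtrot, golf}, X ∖ U = ∅ — both open, so U is clopen.
Nontrivial clopen(s) exist: e.g. {bravo, delta, echo, foxtrot, golf}. So (X, τ) is disconnected.
Compute connected components by grouping points that agree on all clopens:
  component: {charlie}
  component: {bravo, delta, echo, foxtrot, golf}


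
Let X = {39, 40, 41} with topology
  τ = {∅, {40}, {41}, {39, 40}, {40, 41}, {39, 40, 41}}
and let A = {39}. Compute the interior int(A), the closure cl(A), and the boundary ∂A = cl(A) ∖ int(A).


int(A) = ∅, cl(A) = {39}, ∂A = {39}.

Closed sets in (X, τ) are complements of opens:
  closed(X, τ) = {∅, {39}, {41}, {39, 40}, {39, 41}, {39, 40, 41}}.
int(A) = ⋃ {U ∈ τ : U ⊆ A}. Opens contained in A: ∅.
Taking the union of these: int(A) = ∅.
cl(A) = ⋂ {C closed : A ⊆ C}. Closed sets containing A: {39}, {39, 40}, {39, 41}, {39, 40, 41}.
Intersecting these: cl(A) = {39}.
∂A = cl(A) ∖ int(A) = {39} ∖ ∅ = {39}.


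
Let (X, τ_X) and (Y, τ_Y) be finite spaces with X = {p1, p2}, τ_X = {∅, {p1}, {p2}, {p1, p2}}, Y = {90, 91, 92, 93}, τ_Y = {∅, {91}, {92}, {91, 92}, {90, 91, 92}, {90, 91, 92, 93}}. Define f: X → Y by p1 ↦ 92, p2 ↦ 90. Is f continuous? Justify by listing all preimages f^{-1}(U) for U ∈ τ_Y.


f IS continuous.

Compute f^{-1}(U) for each U ∈ τ_Y:
  U = ∅: f^{-1}(U) = ∅ ∈ τ_X ✓.
  U = {91}: f^{-1}(U) = ∅ ∈ τ_X ✓.
  U = {92}: f^{-1}(U) = {p1} ∈ τ_X ✓.
  U = {91, 92}: f^{-1}(U) = {p1} ∈ τ_X ✓.
  U = {90, 91, 92}: f^{-1}(U) = {p1, p2} ∈ τ_X ✓.
  U = {90, 91, 92, 93}: f^{-1}(U) = {p1, p2} ∈ τ_X ✓.
Every preimage lies in τ_X, so f IS continuous.


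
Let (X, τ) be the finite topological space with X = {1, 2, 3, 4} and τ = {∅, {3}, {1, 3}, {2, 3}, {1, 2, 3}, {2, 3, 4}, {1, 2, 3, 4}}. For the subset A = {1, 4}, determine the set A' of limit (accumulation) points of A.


A' = ∅

For each x ∈ X, list the open sets U ∈ τ with x ∈ U, then check whether U ∩ (A ∖ {x}) ≠ ∅ for every such U.
  x = 1: open {1, 3} ∋ x has {1, 3} ∩ (A ∖ {1}) = ∅, so x is NOT a limit point.
  x = 2: open {2, 3} ∋ x has {2, 3} ∩ (A ∖ {2}) = ∅, so x is NOT a limit point.
  x = 3: open {3} ∋ x has {3} ∩ (A ∖ {3}) = ∅, so x is NOT a limit point.
  x = 4: open {2, 3, 4} ∋ x has {2, 3, 4} ∩ (A ∖ {4}) = ∅, so x is NOT a limit point.
Collecting: A' = ∅.


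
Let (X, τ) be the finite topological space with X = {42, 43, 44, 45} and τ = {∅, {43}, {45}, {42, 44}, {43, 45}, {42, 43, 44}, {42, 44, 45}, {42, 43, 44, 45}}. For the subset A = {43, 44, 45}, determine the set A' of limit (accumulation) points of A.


A' = {42}

For each x ∈ X, list the open sets U ∈ τ with x ∈ U, then check whether U ∩ (A ∖ {x}) ≠ ∅ for every such U.
  x = 42: opens ∋ x are {42, 44}, {42, 43, 44}, {42, 44, 45}, {42, 43, 44, 45}; each meets A ∖ {42}, so x IS a limit point.
  x = 43: open {43} ∋ x has {43} ∩ (A ∖ {43}) = ∅, so x is NOT a limit point.
  x = 44: open {42, 44} ∋ x has {42, 44} ∩ (A ∖ {44}) = ∅, so x is NOT a limit point.
  x = 45: open {45} ∋ x has {45} ∩ (A ∖ {45}) = ∅, so x is NOT a limit point.
Collecting: A' = {42}.


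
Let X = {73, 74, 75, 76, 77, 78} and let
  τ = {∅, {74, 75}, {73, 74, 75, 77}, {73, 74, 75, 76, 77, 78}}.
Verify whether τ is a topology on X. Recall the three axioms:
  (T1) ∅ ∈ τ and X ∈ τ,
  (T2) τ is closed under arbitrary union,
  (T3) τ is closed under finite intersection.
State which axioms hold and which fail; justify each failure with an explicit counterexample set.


τ IS a topology on X.

Axiom (T1): ∅ ∈ τ? Yes; X ∈ τ? Yes.
Axiom (T2/T3): check pairwise unions and intersections of members of τ.
All pairwise intersections and unions checked — each lies in τ. Therefore τ satisfies (T1), (T2), (T3): it IS a topology on X.


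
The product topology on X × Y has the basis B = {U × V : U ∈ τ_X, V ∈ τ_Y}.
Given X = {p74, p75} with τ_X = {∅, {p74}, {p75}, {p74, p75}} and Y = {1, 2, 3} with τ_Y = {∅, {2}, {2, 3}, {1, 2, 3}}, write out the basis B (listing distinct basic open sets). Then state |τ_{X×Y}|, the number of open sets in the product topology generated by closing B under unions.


Basis B = {∅ × ∅, {p74} × {2}, {p75} × {2}, {p74} × {2, 3}, {p74, p75} × {2}, {p75} × {2, 3}, {p74} × {1, 2, 3}, {p75} × {1, 2, 3}, {p74, p75} × {2, 3}, {p74, p75} × {1, 2, 3}}; |τ_{X×Y}| = 16.

Enumerate products U × V with U ∈ τ_X, V ∈ τ_Y (deduplicated):
  ∅ × ∅ = {} (∅)
  {p74} × {2} = {(p74,2)}
  {p75} × {2} = {(p75,2)}
  {p74} × {2, 3} = {(p74,2), (p74,3)}
  {p74, p75} × {2} = {(p74,2), (p75,2)}
  {p75} × {2, 3} = {(p75,2), (p75,3)}
  {p74} × {1, 2, 3} = {(p74,1), (p74,2), (p74,3)}
  {p75} × {1, 2, 3} = {(p75,1), (p75,2), (p75,3)}
  {p74, p75} × {2, 3} = {(p74,2), (p74,3), (p75,2), (p75,3)}
  {p74, p75} × {1, 2, 3} = {(p74,1), (p74,2), (p74,3), (p75,1), (p75,2), (p75,3)}
These 10 distinct sets form the basis B.
Close under arbitrary unions to get τ_{X×Y}; counting gives |τ_{X×Y}| = 16.


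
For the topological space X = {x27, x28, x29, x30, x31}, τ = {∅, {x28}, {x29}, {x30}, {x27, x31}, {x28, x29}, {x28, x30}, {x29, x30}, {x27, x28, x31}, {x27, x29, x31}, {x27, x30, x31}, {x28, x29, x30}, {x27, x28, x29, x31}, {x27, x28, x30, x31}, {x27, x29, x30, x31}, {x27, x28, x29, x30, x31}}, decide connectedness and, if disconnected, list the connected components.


(X, τ) is disconnected; components = [{x28}, {x29}, {x30}, {x27, x31}].

Find clopen sets (U ∈ τ with X ∖ U ∈ τ):
  U = ∅, X ∖ U = {x27, x28, x29, x30, x31} — both open, so U is clopen.
  U = {x28}, X ∖ U = {x27, x29, x30, x31} — both open, so U is clopen.
  U = {x29}, X ∖ U = {x27, x28, x30, x31} — both open, so U is clopen.
  U = {x30}, X ∖ U = {x27, x28, x29, x31} — both open, so U is clopen.
  U = {x27, x31}, X ∖ U = {x28, x29, x30} — both open, so U is clopen.
  U = {x28, x29}, X ∖ U = {x27, x30, x31} — both open, so U is clopen.
  U = {x28, x30}, X ∖ U = {x27, x29, x31} — both open, so U is clopen.
  U = {x29, x30}, X ∖ U = {x27, x28, x31} — both open, so U is clopen.
  U = {x27, x28, x31}, X ∖ U = {x29, x30} — both open, so U is clopen.
  U = {x27, x29, x31}, X ∖ U = {x28, x30} — both open, so U is clopen.
  U = {x27, x30, x31}, X ∖ U = {x28, x29} — both open, so U is clopen.
  U = {x28, x29, x30}, X ∖ U = {x27, x31} — both open, so U is clopen.
  U = {x27, x28, x29, x31}, X ∖ U = {x30} — both open, so U is clopen.
  U = {x27, x28, x30, x31}, X ∖ U = {x29} — both open, so U is clopen.
  U = {x27, x29, x30, x31}, X ∖ U = {x28} — both open, so U is clopen.
  U = {x27, x28, x29, x30, x31}, X ∖ U = ∅ — both open, so U is clopen.
Nontrivial clopen(s) exist: e.g. {x28, x30}. So (X, τ) is disconnected.
Compute connected components by grouping points that agree on all clopens:
  component: {x28}
  component: {x29}
  component: {x30}
  component: {x27, x31}


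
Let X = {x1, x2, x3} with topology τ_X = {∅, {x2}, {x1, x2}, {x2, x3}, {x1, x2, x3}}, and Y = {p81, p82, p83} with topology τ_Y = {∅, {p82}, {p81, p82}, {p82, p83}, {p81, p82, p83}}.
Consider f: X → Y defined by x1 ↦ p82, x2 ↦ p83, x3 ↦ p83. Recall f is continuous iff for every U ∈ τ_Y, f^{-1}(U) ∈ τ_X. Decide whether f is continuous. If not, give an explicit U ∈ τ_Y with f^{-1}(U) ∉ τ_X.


f is NOT continuous.

Compute f^{-1}(U) for each U ∈ τ_Y:
  U = ∅: f^{-1}(U) = ∅ ∈ τ_X ✓.
  U = {p82}: f^{-1}(U) = {x1} ∉ τ_X ✗.
  U = {p81, p82}: f^{-1}(U) = {x1} ∉ τ_X ✗.
  U = {p82, p83}: f^{-1}(U) = {x1, x2, x3} ∈ τ_X ✓.
  U = {p81, p82, p83}: f^{-1}(U) = {x1, x2, x3} ∈ τ_X ✓.
Found U = {p82} with f^{-1}(U) = {x1} not in τ_X. Therefore f is NOT continuous.


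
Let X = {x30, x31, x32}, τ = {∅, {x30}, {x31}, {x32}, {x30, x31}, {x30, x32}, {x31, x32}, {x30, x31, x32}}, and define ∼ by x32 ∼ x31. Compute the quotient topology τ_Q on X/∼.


X/∼ = {[x30], [x31=x32]}; |τ_Q| = 4.

Equivalence classes: [x30], [x31=x32].
Quotient map π: X → X/∼ sends x30 ↦ [x30], x31 ↦ [x31=x32], x32 ↦ [x31=x32].
For each subset V ⊆ X/∼, compute π^{-1}(V) ⊆ X and check whether π^{-1}(V) ∈ τ. V is open in τ_Q iff π^{-1}(V) ∈ τ.
  V = {}: π^{-1}(V) = ∅ ∈ τ ✓.
  V = {[x30]}: π^{-1}(V) = {x30} ∈ τ ✓.
  V = {[x31=x32]}: π^{-1}(V) = {x31, x32} ∈ τ ✓.
  V = {[x30], [x31=x32]}: π^{-1}(V) = {x30, x31, x32} ∈ τ ✓.
Open sets in the quotient: τ_Q = {{}, {[x30]}, {[x31=x32]}, {[x30], [x31=x32]}} (4 elements).


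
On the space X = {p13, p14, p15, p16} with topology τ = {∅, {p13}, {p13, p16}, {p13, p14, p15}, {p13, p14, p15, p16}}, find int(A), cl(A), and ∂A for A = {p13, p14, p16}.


int(A) = {p13, p16}, cl(A) = {p13, p14, p15, p16}, ∂A = {p14, p15}.

Closed sets in (X, τ) are complements of opens:
  closed(X, τ) = {∅, {p16}, {p14, p15}, {p14, p15, p16}, {p13, p14, p15, p16}}.
int(A) = ⋃ {U ∈ τ : U ⊆ A}. Opens contained in A: ∅, {p13}, {p13, p16}.
Taking the union of these: int(A) = {p13, p16}.
cl(A) = ⋂ {C closed : A ⊆ C}. Closed sets containing A: {p13, p14, p15, p16}.
Intersecting these: cl(A) = {p13, p14, p15, p16}.
∂A = cl(A) ∖ int(A) = {p13, p14, p15, p16} ∖ {p13, p16} = {p14, p15}.


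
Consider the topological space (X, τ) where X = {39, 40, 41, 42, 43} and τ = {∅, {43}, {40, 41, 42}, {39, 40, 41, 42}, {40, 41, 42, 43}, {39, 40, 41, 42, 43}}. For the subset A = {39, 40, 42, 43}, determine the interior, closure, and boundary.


int(A) = {43}, cl(A) = {39, 40, 41, 42, 43}, ∂A = {39, 40, 41, 42}.

Closed sets in (X, τ) are complements of opens:
  closed(X, τ) = {∅, {39}, {43}, {39, 43}, {39, 40, 41, 42}, {39, 40, 41, 42, 43}}.
int(A) = ⋃ {U ∈ τ : U ⊆ A}. Opens contained in A: ∅, {43}.
Taking the union of these: int(A) = {43}.
cl(A) = ⋂ {C closed : A ⊆ C}. Closed sets containing A: {39, 40, 41, 42, 43}.
Intersecting these: cl(A) = {39, 40, 41, 42, 43}.
∂A = cl(A) ∖ int(A) = {39, 40, 41, 42, 43} ∖ {43} = {39, 40, 41, 42}.


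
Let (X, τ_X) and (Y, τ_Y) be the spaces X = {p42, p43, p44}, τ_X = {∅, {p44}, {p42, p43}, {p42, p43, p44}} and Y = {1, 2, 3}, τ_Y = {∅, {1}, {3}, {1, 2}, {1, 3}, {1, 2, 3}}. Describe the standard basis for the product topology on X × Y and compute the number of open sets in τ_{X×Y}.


Basis B = {∅ × ∅, {p44} × {1}, {p44} × {3}, {p42, p43} × {1}, {p42, p43} × {3}, {p44} × {1, 2}, {p44} × {1, 3}, {p42, p43, p44} × {1}, {p42, p43, p44} × {3}, {p44} × {1, 2, 3}, {p42, p43} × {1, 2}, {p42, p43} × {1, 3}, {p42, p43} × {1, 2, 3}, {p42, p43, p44} × {1, 2}, {p42, p43, p44} × {1, 3}, {p42, p43, p44} × {1, 2, 3}}; |τ_{X×Y}| = 36.

Enumerate products U × V with U ∈ τ_X, V ∈ τ_Y (deduplicated):
  ∅ × ∅ = {} (∅)
  {p44} × {1} = {(p44,1)}
  {p44} × {3} = {(p44,3)}
  {p42, p43} × {1} = {(p42,1), (p43,1)}
  {p42, p43} × {3} = {(p42,3), (p43,3)}
  {p44} × {1, 2} = {(p44,1), (p44,2)}
  {p44} × {1, 3} = {(p44,1), (p44,3)}
  {p42, p43, p44} × {1} = {(p42,1), (p43,1), (p44,1)}
  {p42, p43, p44} × {3} = {(p42,3), (p43,3), (p44,3)}
  {p44} × {1, 2, 3} = {(p44,1), (p44,2), (p44,3)}
  {p42, p43} × {1, 2} = {(p42,1), (p42,2), (p43,1), (p43,2)}
  {p42, p43} × {1, 3} = {(p42,1), (p42,3), (p43,1), (p43,3)}
  {p42, p43} × {1, 2, 3} = {(p42,1), (p42,2), (p42,3), (p43,1), (p43,2), (p43,3)}
  {p42, p43, p44} × {1, 2} = {(p42,1), (p42,2), (p43,1), (p43,2), (p44,1), (p44,2)}
  {p42, p43, p44} × {1, 3} = {(p42,1), (p42,3), (p43,1), (p43,3), (p44,1), (p44,3)}
  {p42, p43, p44} × {1, 2, 3} = {(p42,1), (p42,2), (p42,3), (p43,1), (p43,2), (p43,3), (p44,1), (p44,2), (p44,3)}
These 16 distinct sets form the basis B.
Close under arbitrary unions to get τ_{X×Y}; counting gives |τ_{X×Y}| = 36.


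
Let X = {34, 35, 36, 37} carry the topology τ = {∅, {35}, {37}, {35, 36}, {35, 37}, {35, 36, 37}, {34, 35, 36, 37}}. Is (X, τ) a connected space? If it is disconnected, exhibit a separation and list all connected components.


(X, τ) is connected.

Find clopen sets (U ∈ τ with X ∖ U ∈ τ):
  U = ∅, X ∖ U = {34, 35, 36, 37} — both open, so U is clopen.
  U = {34, 35, 36, 37}, X ∖ U = ∅ — both open, so U is clopen.
Only trivial clopens (∅ and X) exist, so (X, τ) is connected.
Compute connected components by grouping points that agree on all clopens:
  component: {34, 35, 36, 37}


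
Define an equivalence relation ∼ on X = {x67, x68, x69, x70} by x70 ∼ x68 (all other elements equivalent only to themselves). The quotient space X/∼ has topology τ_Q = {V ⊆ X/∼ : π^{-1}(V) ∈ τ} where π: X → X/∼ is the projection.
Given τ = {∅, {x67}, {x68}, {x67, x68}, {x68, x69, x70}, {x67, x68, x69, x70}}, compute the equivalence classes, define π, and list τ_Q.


X/∼ = {[x67], [x68=x70], [x69]}; |τ_Q| = 4.

Equivalence classes: [x67], [x68=x70], [x69].
Quotient map π: X → X/∼ sends x67 ↦ [x67], x68 ↦ [x68=x70], x69 ↦ [x69], x70 ↦ [x68=x70].
For each subset V ⊆ X/∼, compute π^{-1}(V) ⊆ X and check whether π^{-1}(V) ∈ τ. V is open in τ_Q iff π^{-1}(V) ∈ τ.
  V = {}: π^{-1}(V) = ∅ ∈ τ ✓.
  V = {[x67]}: π^{-1}(V) = {x67} ∈ τ ✓.
  V = {[x68=x70]}: π^{-1}(V) = {x68, x70} ∉ τ ✗.
  V = {[x67], [x68=x70]}: π^{-1}(V) = {x67, x68, x70} ∉ τ ✗.
  V = {[x69]}: π^{-1}(V) = {x69} ∉ τ ✗.
  V = {[x67], [x69]}: π^{-1}(V) = {x67, x69} ∉ τ ✗.
  V = {[x68=x70], [x69]}: π^{-1}(V) = {x68, x69, x70} ∈ τ ✓.
  V = {[x67], [x68=x70], [x69]}: π^{-1}(V) = {x67, x68, x69, x70} ∈ τ ✓.
Open sets in the quotient: τ_Q = {{}, {[x67]}, {[x68=x70], [x69]}, {[x67], [x68=x70], [x69]}} (4 elements).


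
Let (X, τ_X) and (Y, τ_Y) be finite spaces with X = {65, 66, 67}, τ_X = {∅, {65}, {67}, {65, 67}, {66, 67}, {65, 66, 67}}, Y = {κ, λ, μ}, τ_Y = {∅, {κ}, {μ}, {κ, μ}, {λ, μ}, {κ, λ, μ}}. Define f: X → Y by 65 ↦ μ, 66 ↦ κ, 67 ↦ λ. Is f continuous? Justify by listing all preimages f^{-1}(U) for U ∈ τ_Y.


f is NOT continuous.

Compute f^{-1}(U) for each U ∈ τ_Y:
  U = ∅: f^{-1}(U) = ∅ ∈ τ_X ✓.
  U = {κ}: f^{-1}(U) = {66} ∉ τ_X ✗.
  U = {μ}: f^{-1}(U) = {65} ∈ τ_X ✓.
  U = {κ, μ}: f^{-1}(U) = {65, 66} ∉ τ_X ✗.
  U = {λ, μ}: f^{-1}(U) = {65, 67} ∈ τ_X ✓.
  U = {κ, λ, μ}: f^{-1}(U) = {65, 66, 67} ∈ τ_X ✓.
Found U = {κ} with f^{-1}(U) = {66} not in τ_X. Therefore f is NOT continuous.


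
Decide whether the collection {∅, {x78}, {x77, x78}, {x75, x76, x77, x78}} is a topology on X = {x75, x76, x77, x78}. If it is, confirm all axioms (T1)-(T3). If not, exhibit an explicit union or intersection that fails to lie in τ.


τ IS a topology on X.

Axiom (T1): ∅ ∈ τ? Yes; X ∈ τ? Yes.
Axiom (T2/T3): check pairwise unions and intersections of members of τ.
All pairwise intersections and unions checked — each lies in τ. Therefore τ satisfies (T1), (T2), (T3): it IS a topology on X.


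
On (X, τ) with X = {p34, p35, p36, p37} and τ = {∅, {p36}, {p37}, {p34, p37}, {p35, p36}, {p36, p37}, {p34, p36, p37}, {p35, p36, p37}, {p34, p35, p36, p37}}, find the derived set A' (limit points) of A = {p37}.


A' = {p34}

For each x ∈ X, list the open sets U ∈ τ with x ∈ U, then check whether U ∩ (A ∖ {x}) ≠ ∅ for every such U.
  x = p34: opens ∋ x are {p34, p37}, {p34, p36, p37}, {p34, p35, p36, p37}; each meets A ∖ {p34}, so x IS a limit point.
  x = p35: open {p35, p36} ∋ x has {p35, p36} ∩ (A ∖ {p35}) = ∅, so x is NOT a limit point.
  x = p36: open {p36} ∋ x has {p36} ∩ (A ∖ {p36}) = ∅, so x is NOT a limit point.
  x = p37: open {p37} ∋ x has {p37} ∩ (A ∖ {p37}) = ∅, so x is NOT a limit point.
Collecting: A' = {p34}.


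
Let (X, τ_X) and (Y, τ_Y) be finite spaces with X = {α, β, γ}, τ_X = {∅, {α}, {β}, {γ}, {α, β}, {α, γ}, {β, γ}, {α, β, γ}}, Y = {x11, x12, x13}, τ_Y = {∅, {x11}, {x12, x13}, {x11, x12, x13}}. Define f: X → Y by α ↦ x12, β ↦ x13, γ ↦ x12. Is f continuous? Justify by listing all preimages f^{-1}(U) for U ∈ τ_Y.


f IS continuous.

Compute f^{-1}(U) for each U ∈ τ_Y:
  U = ∅: f^{-1}(U) = ∅ ∈ τ_X ✓.
  U = {x11}: f^{-1}(U) = ∅ ∈ τ_X ✓.
  U = {x12, x13}: f^{-1}(U) = {α, β, γ} ∈ τ_X ✓.
  U = {x11, x12, x13}: f^{-1}(U) = {α, β, γ} ∈ τ_X ✓.
Every preimage lies in τ_X, so f IS continuous.


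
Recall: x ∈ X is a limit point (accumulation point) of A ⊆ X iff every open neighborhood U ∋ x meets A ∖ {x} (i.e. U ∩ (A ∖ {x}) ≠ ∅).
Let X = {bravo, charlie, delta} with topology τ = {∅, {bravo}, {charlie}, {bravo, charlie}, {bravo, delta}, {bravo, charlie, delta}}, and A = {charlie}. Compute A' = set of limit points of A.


A' = ∅

For each x ∈ X, list the open sets U ∈ τ with x ∈ U, then check whether U ∩ (A ∖ {x}) ≠ ∅ for every such U.
  x = bravo: open {bravo} ∋ x has {bravo} ∩ (A ∖ {bravo}) = ∅, so x is NOT a limit point.
  x = charlie: open {charlie} ∋ x has {charlie} ∩ (A ∖ {charlie}) = ∅, so x is NOT a limit point.
  x = delta: open {bravo, delta} ∋ x has {bravo, delta} ∩ (A ∖ {delta}) = ∅, so x is NOT a limit point.
Collecting: A' = ∅.


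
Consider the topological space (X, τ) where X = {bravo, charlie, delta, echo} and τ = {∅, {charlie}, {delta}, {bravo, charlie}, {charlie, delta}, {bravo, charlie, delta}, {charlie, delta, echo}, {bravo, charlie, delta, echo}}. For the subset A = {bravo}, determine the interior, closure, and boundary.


int(A) = ∅, cl(A) = {bravo}, ∂A = {bravo}.

Closed sets in (X, τ) are complements of opens:
  closed(X, τ) = {∅, {bravo}, {echo}, {bravo, echo}, {delta, echo}, {bravo, charlie, echo}, {bravo, delta, echo}, {bravo, charlie, delta, echo}}.
int(A) = ⋃ {U ∈ τ : U ⊆ A}. Opens contained in A: ∅.
Taking the union of these: int(A) = ∅.
cl(A) = ⋂ {C closed : A ⊆ C}. Closed sets containing A: {bravo}, {bravo, echo}, {bravo, charlie, echo}, {bravo, delta, echo}, {bravo, charlie, delta, echo}.
Intersecting these: cl(A) = {bravo}.
∂A = cl(A) ∖ int(A) = {bravo} ∖ ∅ = {bravo}.


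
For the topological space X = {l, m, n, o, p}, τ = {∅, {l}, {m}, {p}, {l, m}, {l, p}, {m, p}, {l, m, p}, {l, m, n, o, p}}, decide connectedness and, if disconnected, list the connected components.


(X, τ) is connected.

Find clopen sets (U ∈ τ with X ∖ U ∈ τ):
  U = ∅, X ∖ U = {l, m, n, o, p} — both open, so U is clopen.
  U = {l, m, n, o, p}, X ∖ U = ∅ — both open, so U is clopen.
Only trivial clopens (∅ and X) exist, so (X, τ) is connected.
Compute connected components by grouping points that agree on all clopens:
  component: {l, m, n, o, p}


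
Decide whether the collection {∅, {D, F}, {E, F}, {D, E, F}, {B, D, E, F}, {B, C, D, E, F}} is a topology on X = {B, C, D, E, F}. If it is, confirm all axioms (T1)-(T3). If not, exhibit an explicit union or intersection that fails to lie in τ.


τ is NOT a topology on X.

Axiom (T1): ∅ ∈ τ? Yes; X ∈ τ? Yes.
Axiom (T2/T3): check pairwise unions and intersections of members of τ.
Counterexample for (T3): {D, F} ∩ {E, F} = {F} ∉ τ. Therefore τ is NOT a topology.


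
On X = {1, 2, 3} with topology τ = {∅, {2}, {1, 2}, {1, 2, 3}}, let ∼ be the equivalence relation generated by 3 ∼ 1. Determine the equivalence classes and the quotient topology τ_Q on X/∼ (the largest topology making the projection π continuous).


X/∼ = {[1=3], [2]}; |τ_Q| = 3.

Equivalence classes: [1=3], [2].
Quotient map π: X → X/∼ sends 1 ↦ [1=3], 2 ↦ [2], 3 ↦ [1=3].
For each subset V ⊆ X/∼, compute π^{-1}(V) ⊆ X and check whether π^{-1}(V) ∈ τ. V is open in τ_Q iff π^{-1}(V) ∈ τ.
  V = {}: π^{-1}(V) = ∅ ∈ τ ✓.
  V = {[1=3]}: π^{-1}(V) = {1, 3} ∉ τ ✗.
  V = {[2]}: π^{-1}(V) = {2} ∈ τ ✓.
  V = {[1=3], [2]}: π^{-1}(V) = {1, 2, 3} ∈ τ ✓.
Open sets in the quotient: τ_Q = {{}, {[2]}, {[1=3], [2]}} (3 elements).


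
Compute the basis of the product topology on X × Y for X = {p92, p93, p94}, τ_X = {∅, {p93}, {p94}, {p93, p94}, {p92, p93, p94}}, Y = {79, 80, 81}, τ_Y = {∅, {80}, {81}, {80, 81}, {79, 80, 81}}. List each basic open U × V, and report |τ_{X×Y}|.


Basis B = {∅ × ∅, {p93} × {80}, {p93} × {81}, {p94} × {80}, {p94} × {81}, {p93} × {80, 81}, {p93, p94} × {80}, {p93, p94} × {81}, {p94} × {80, 81}, {p92, p93, p94} × {80}, {p92, p93, p94} × {81}, {p93} × {79, 80, 81}, {p94} × {79, 80, 81}, {p93, p94} × {80, 81}, {p92, p93, p94} × {80, 81}, {p93, p94} × {79, 80, 81}, {p92, p93, p94} × {79, 80, 81}}; |τ_{X×Y}| = 48.

Enumerate products U × V with U ∈ τ_X, V ∈ τ_Y (deduplicated):
  ∅ × ∅ = {} (∅)
  {p93} × {80} = {(p93,80)}
  {p93} × {81} = {(p93,81)}
  {p94} × {80} = {(p94,80)}
  {p94} × {81} = {(p94,81)}
  {p93} × {80, 81} = {(p93,80), (p93,81)}
  {p93, p94} × {80} = {(p93,80), (p94,80)}
  {p93, p94} × {81} = {(p93,81), (p94,81)}
  {p94} × {80, 81} = {(p94,80), (p94,81)}
  {p92, p93, p94} × {80} = {(p92,80), (p93,80), (p94,80)}
  {p92, p93, p94} × {81} = {(p92,81), (p93,81), (p94,81)}
  {p93} × {79, 80, 81} = {(p93,79), (p93,80), (p93,81)}
  {p94} × {79, 80, 81} = {(p94,79), (p94,80), (p94,81)}
  {p93, p94} × {80, 81} = {(p93,80), (p93,81), (p94,80), (p94,81)}
  {p92, p93, p94} × {80, 81} = {(p92,80), (p92,81), (p93,80), (p93,81), (p94,80), (p94,81)}
  {p93, p94} × {79, 80, 81} = {(p93,79), (p93,80), (p93,81), (p94,79), (p94,80), (p94,81)}
  {p92, p93, p94} × {79, 80, 81} = {(p92,79), (p92,80), (p92,81), (p93,79), (p93,80), (p93,81), (p94,79), (p94,80), (p94,81)}
These 17 distinct sets form the basis B.
Close under arbitrary unions to get τ_{X×Y}; counting gives |τ_{X×Y}| = 48.


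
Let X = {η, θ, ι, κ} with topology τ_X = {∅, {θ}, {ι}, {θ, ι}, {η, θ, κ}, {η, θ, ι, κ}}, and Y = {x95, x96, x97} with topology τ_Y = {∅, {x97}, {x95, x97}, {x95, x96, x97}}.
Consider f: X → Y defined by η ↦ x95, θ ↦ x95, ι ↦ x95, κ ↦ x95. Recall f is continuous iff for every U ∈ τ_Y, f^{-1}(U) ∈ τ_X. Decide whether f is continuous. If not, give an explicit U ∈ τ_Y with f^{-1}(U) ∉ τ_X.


f IS continuous.

Compute f^{-1}(U) for each U ∈ τ_Y:
  U = ∅: f^{-1}(U) = ∅ ∈ τ_X ✓.
  U = {x97}: f^{-1}(U) = ∅ ∈ τ_X ✓.
  U = {x95, x97}: f^{-1}(U) = {η, θ, ι, κ} ∈ τ_X ✓.
  U = {x95, x96, x97}: f^{-1}(U) = {η, θ, ι, κ} ∈ τ_X ✓.
Every preimage lies in τ_X, so f IS continuous.


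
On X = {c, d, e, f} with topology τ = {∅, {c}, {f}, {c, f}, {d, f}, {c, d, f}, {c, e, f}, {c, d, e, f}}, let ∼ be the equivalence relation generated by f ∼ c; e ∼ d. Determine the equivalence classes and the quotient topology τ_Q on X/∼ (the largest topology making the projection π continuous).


X/∼ = {[c=f], [d=e]}; |τ_Q| = 3.

Equivalence classes: [c=f], [d=e].
Quotient map π: X → X/∼ sends c ↦ [c=f], d ↦ [d=e], e ↦ [d=e], f ↦ [c=f].
For each subset V ⊆ X/∼, compute π^{-1}(V) ⊆ X and check whether π^{-1}(V) ∈ τ. V is open in τ_Q iff π^{-1}(V) ∈ τ.
  V = {}: π^{-1}(V) = ∅ ∈ τ ✓.
  V = {[c=f]}: π^{-1}(V) = {c, f} ∈ τ ✓.
  V = {[d=e]}: π^{-1}(V) = {d, e} ∉ τ ✗.
  V = {[c=f], [d=e]}: π^{-1}(V) = {c, d, e, f} ∈ τ ✓.
Open sets in the quotient: τ_Q = {{}, {[c=f]}, {[c=f], [d=e]}} (3 elements).


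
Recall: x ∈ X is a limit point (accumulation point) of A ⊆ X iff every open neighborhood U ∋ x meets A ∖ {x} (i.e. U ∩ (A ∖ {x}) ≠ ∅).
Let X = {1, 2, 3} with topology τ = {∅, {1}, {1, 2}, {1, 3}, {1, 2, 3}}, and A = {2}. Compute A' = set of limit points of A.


A' = ∅

For each x ∈ X, list the open sets U ∈ τ with x ∈ U, then check whether U ∩ (A ∖ {x}) ≠ ∅ for every such U.
  x = 1: open {1} ∋ x has {1} ∩ (A ∖ {1}) = ∅, so x is NOT a limit point.
  x = 2: open {1, 2} ∋ x has {1, 2} ∩ (A ∖ {2}) = ∅, so x is NOT a limit point.
  x = 3: open {1, 3} ∋ x has {1, 3} ∩ (A ∖ {3}) = ∅, so x is NOT a limit point.
Collecting: A' = ∅.


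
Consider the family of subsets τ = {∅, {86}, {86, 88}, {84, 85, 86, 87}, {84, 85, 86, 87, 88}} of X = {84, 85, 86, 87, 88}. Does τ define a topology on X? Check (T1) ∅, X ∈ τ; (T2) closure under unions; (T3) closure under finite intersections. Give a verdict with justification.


τ IS a topology on X.

Axiom (T1): ∅ ∈ τ? Yes; X ∈ τ? Yes.
Axiom (T2/T3): check pairwise unions and intersections of members of τ.
All pairwise intersections and unions checked — each lies in τ. Therefore τ satisfies (T1), (T2), (T3): it IS a topology on X.


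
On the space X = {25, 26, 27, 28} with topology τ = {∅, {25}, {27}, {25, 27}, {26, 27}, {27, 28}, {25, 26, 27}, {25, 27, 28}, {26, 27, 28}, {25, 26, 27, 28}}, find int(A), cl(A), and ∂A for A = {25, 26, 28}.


int(A) = {25}, cl(A) = {25, 26, 28}, ∂A = {26, 28}.

Closed sets in (X, τ) are complements of opens:
  closed(X, τ) = {∅, {25}, {26}, {28}, {25, 26}, {25, 28}, {26, 28}, {25, 26, 28}, {26, 27, 28}, {25, 26, 27, 28}}.
int(A) = ⋃ {U ∈ τ : U ⊆ A}. Opens contained in A: ∅, {25}.
Taking the union of these: int(A) = {25}.
cl(A) = ⋂ {C closed : A ⊆ C}. Closed sets containing A: {25, 26, 28}, {25, 26, 27, 28}.
Intersecting these: cl(A) = {25, 26, 28}.
∂A = cl(A) ∖ int(A) = {25, 26, 28} ∖ {25} = {26, 28}.


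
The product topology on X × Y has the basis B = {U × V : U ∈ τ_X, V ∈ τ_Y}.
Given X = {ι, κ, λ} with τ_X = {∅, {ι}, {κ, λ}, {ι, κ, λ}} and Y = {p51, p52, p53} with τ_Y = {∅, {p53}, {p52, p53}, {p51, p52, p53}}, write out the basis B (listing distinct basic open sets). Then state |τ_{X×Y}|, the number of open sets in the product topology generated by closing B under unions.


Basis B = {∅ × ∅, {ι} × {p53}, {ι} × {p52, p53}, {κ, λ} × {p53}, {ι} × {p51, p52, p53}, {ι, κ, λ} × {p53}, {κ, λ} × {p52, p53}, {ι, κ, λ} × {p52, p53}, {κ, λ} × {p51, p52, p53}, {ι, κ, λ} × {p51, p52, p53}}; |τ_{X×Y}| = 16.

Enumerate products U × V with U ∈ τ_X, V ∈ τ_Y (deduplicated):
  ∅ × ∅ = {} (∅)
  {ι} × {p53} = {(ι,p53)}
  {ι} × {p52, p53} = {(ι,p52), (ι,p53)}
  {κ, λ} × {p53} = {(κ,p53), (λ,p53)}
  {ι} × {p51, p52, p53} = {(ι,p51), (ι,p52), (ι,p53)}
  {ι, κ, λ} × {p53} = {(ι,p53), (κ,p53), (λ,p53)}
  {κ, λ} × {p52, p53} = {(κ,p52), (κ,p53), (λ,p52), (λ,p53)}
  {ι, κ, λ} × {p52, p53} = {(ι,p52), (ι,p53), (κ,p52), (κ,p53), (λ,p52), (λ,p53)}
  {κ, λ} × {p51, p52, p53} = {(κ,p51), (κ,p52), (κ,p53), (λ,p51), (λ,p52), (λ,p53)}
  {ι, κ, λ} × {p51, p52, p53} = {(ι,p51), (ι,p52), (ι,p53), (κ,p51), (κ,p52), (κ,p53), (λ,p51), (λ,p52), (λ,p53)}
These 10 distinct sets form the basis B.
Close under arbitrary unions to get τ_{X×Y}; counting gives |τ_{X×Y}| = 16.


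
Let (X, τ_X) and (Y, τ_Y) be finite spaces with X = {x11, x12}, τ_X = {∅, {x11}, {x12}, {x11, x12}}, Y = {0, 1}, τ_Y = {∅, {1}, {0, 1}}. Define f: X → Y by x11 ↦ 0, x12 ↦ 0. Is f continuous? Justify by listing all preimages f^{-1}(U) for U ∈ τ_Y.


f IS continuous.

Compute f^{-1}(U) for each U ∈ τ_Y:
  U = ∅: f^{-1}(U) = ∅ ∈ τ_X ✓.
  U = {1}: f^{-1}(U) = ∅ ∈ τ_X ✓.
  U = {0, 1}: f^{-1}(U) = {x11, x12} ∈ τ_X ✓.
Every preimage lies in τ_X, so f IS continuous.


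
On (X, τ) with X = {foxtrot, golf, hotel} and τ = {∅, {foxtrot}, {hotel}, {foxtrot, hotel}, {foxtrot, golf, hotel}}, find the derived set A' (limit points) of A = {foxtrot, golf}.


A' = {golf}

For each x ∈ X, list the open sets U ∈ τ with x ∈ U, then check whether U ∩ (A ∖ {x}) ≠ ∅ for every such U.
  x = foxtrot: open {foxtrot} ∋ x has {foxtrot} ∩ (A ∖ {foxtrot}) = ∅, so x is NOT a limit point.
  x = golf: opens ∋ x are {foxtrot, golf, hotel}; each meets A ∖ {golf}, so x IS a limit point.
  x = hotel: open {hotel} ∋ x has {hotel} ∩ (A ∖ {hotel}) = ∅, so x is NOT a limit point.
Collecting: A' = {golf}.


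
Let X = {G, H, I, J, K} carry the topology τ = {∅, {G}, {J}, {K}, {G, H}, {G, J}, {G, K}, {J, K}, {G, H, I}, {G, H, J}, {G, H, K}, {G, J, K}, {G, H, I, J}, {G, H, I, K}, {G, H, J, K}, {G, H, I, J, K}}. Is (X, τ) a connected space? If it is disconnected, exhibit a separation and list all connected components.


(X, τ) is disconnected; components = [{J}, {K}, {G, H, I}].

Find clopen sets (U ∈ τ with X ∖ U ∈ τ):
  U = ∅, X ∖ U = {G, H, I, J, K} — both open, so U is clopen.
  U = {J}, X ∖ U = {G, H, I, K} — both open, so U is clopen.
  U = {K}, X ∖ U = {G, H, I, J} — both open, so U is clopen.
  U = {J, K}, X ∖ U = {G, H, I} — both open, so U is clopen.
  U = {G, H, I}, X ∖ U = {J, K} — both open, so U is clopen.
  U = {G, H, I, J}, X ∖ U = {K} — both open, so U is clopen.
  U = {G, H, I, K}, X ∖ U = {J} — both open, so U is clopen.
  U = {G, H, I, J, K}, X ∖ U = ∅ — both open, so U is clopen.
Nontrivial clopen(s) exist: e.g. {K}. So (X, τ) is disconnected.
Compute connected components by grouping points that agree on all clopens:
  component: {J}
  component: {K}
  component: {G, H, I}


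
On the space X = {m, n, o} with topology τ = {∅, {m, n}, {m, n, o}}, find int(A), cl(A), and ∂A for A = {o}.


int(A) = ∅, cl(A) = {o}, ∂A = {o}.

Closed sets in (X, τ) are complements of opens:
  closed(X, τ) = {∅, {o}, {m, n, o}}.
int(A) = ⋃ {U ∈ τ : U ⊆ A}. Opens contained in A: ∅.
Taking the union of these: int(A) = ∅.
cl(A) = ⋂ {C closed : A ⊆ C}. Closed sets containing A: {o}, {m, n, o}.
Intersecting these: cl(A) = {o}.
∂A = cl(A) ∖ int(A) = {o} ∖ ∅ = {o}.


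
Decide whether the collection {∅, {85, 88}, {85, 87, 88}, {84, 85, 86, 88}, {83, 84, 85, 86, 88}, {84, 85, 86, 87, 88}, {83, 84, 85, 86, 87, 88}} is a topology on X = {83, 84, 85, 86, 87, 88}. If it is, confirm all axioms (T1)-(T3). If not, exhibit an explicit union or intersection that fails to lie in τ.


τ IS a topology on X.

Axiom (T1): ∅ ∈ τ? Yes; X ∈ τ? Yes.
Axiom (T2/T3): check pairwise unions and intersections of members of τ.
All pairwise intersections and unions checked — each lies in τ. Therefore τ satisfies (T1), (T2), (T3): it IS a topology on X.


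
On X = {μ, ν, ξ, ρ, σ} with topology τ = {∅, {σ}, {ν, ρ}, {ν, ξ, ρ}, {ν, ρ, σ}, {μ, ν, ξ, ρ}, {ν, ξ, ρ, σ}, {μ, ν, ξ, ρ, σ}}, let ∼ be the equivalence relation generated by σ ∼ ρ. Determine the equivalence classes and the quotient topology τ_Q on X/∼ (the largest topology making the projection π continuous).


X/∼ = {[μ], [ν], [ξ], [ρ=σ]}; |τ_Q| = 4.

Equivalence classes: [μ], [ν], [ξ], [ρ=σ].
Quotient map π: X → X/∼ sends μ ↦ [μ], ν ↦ [ν], ξ ↦ [ξ], ρ ↦ [ρ=σ], σ ↦ [ρ=σ].
For each subset V ⊆ X/∼, compute π^{-1}(V) ⊆ X and check whether π^{-1}(V) ∈ τ. V is open in τ_Q iff π^{-1}(V) ∈ τ.
  V = {}: π^{-1}(V) = ∅ ∈ τ ✓.
  V = {[μ]}: π^{-1}(V) = {μ} ∉ τ ✗.
  V = {[ν]}: π^{-1}(V) = {ν} ∉ τ ✗.
  V = {[μ], [ν]}: π^{-1}(V) = {μ, ν} ∉ τ ✗.
  V = {[ξ]}: π^{-1}(V) = {ξ} ∉ τ ✗.
  V = {[μ], [ξ]}: π^{-1}(V) = {μ, ξ} ∉ τ ✗.
  V = {[ν], [ξ]}: π^{-1}(V) = {ν, ξ} ∉ τ ✗.
  V = {[μ], [ν], [ξ]}: π^{-1}(V) = {μ, ν, ξ} ∉ τ ✗.
  V = {[ρ=σ]}: π^{-1}(V) = {ρ, σ} ∉ τ ✗.
  V = {[μ], [ρ=σ]}: π^{-1}(V) = {μ, ρ, σ} ∉ τ ✗.
  V = {[ν], [ρ=σ]}: π^{-1}(V) = {ν, ρ, σ} ∈ τ ✓.
  V = {[μ], [ν], [ρ=σ]}: π^{-1}(V) = {μ, ν, ρ, σ} ∉ τ ✗.
  V = {[ξ], [ρ=σ]}: π^{-1}(V) = {ξ, ρ, σ} ∉ τ ✗.
  V = {[μ], [ξ], [ρ=σ]}: π^{-1}(V) = {μ, ξ, ρ, σ} ∉ τ ✗.
  V = {[ν], [ξ], [ρ=σ]}: π^{-1}(V) = {ν, ξ, ρ, σ} ∈ τ ✓.
  V = {[μ], [ν], [ξ], [ρ=σ]}: π^{-1}(V) = {μ, ν, ξ, ρ, σ} ∈ τ ✓.
Open sets in the quotient: τ_Q = {{}, {[ν], [ρ=σ]}, {[ν], [ξ], [ρ=σ]}, {[μ], [ν], [ξ], [ρ=σ]}} (4 elements).


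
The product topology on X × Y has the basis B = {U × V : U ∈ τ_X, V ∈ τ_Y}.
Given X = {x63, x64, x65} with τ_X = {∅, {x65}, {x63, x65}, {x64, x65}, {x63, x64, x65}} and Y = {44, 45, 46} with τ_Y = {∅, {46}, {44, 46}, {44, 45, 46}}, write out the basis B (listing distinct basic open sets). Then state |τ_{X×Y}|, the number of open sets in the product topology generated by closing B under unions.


Basis B = {∅ × ∅, {x65} × {46}, {x63, x65} × {46}, {x64, x65} × {46}, {x65} × {44, 46}, {x63, x64, x65} × {46}, {x65} × {44, 45, 46}, {x63, x65} × {44, 46}, {x64, x65} × {44, 46}, {x63, x65} × {44, 45, 46}, {x63, x64, x65} × {44, 46}, {x64, x65} × {44, 45, 46}, {x63, x64, x65} × {44, 45, 46}}; |τ_{X×Y}| = 30.

Enumerate products U × V with U ∈ τ_X, V ∈ τ_Y (deduplicated):
  ∅ × ∅ = {} (∅)
  {x65} × {46} = {(x65,46)}
  {x63, x65} × {46} = {(x63,46), (x65,46)}
  {x64, x65} × {46} = {(x64,46), (x65,46)}
  {x65} × {44, 46} = {(x65,44), (x65,46)}
  {x63, x64, x65} × {46} = {(x63,46), (x64,46), (x65,46)}
  {x65} × {44, 45, 46} = {(x65,44), (x65,45), (x65,46)}
  {x63, x65} × {44, 46} = {(x63,44), (x63,46), (x65,44), (x65,46)}
  {x64, x65} × {44, 46} = {(x64,44), (x64,46), (x65,44), (x65,46)}
  {x63, x65} × {44, 45, 46} = {(x63,44), (x63,45), (x63,46), (x65,44), (x65,45), (x65,46)}
  {x63, x64, x65} × {44, 46} = {(x63,44), (x63,46), (x64,44), (x64,46), (x65,44), (x65,46)}
  {x64, x65} × {44, 45, 46} = {(x64,44), (x64,45), (x64,46), (x65,44), (x65,45), (x65,46)}
  {x63, x64, x65} × {44, 45, 46} = {(x63,44), (x63,45), (x63,46), (x64,44), (x64,45), (x64,46), (x65,44), (x65,45), (x65,46)}
These 13 distinct sets form the basis B.
Close under arbitrary unions to get τ_{X×Y}; counting gives |τ_{X×Y}| = 30.


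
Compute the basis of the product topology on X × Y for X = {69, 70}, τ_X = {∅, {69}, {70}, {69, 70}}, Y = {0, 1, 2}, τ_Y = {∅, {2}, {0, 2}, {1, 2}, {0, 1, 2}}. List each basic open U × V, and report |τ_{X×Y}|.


Basis B = {∅ × ∅, {69} × {2}, {70} × {2}, {69} × {0, 2}, {69} × {1, 2}, {69, 70} × {2}, {70} × {0, 2}, {70} × {1, 2}, {69} × {0, 1, 2}, {70} × {0, 1, 2}, {69, 70} × {0, 2}, {69, 70} × {1, 2}, {69, 70} × {0, 1, 2}}; |τ_{X×Y}| = 25.

Enumerate products U × V with U ∈ τ_X, V ∈ τ_Y (deduplicated):
  ∅ × ∅ = {} (∅)
  {69} × {2} = {(69,2)}
  {70} × {2} = {(70,2)}
  {69} × {0, 2} = {(69,0), (69,2)}
  {69} × {1, 2} = {(69,1), (69,2)}
  {69, 70} × {2} = {(69,2), (70,2)}
  {70} × {0, 2} = {(70,0), (70,2)}
  {70} × {1, 2} = {(70,1), (70,2)}
  {69} × {0, 1, 2} = {(69,0), (69,1), (69,2)}
  {70} × {0, 1, 2} = {(70,0), (70,1), (70,2)}
  {69, 70} × {0, 2} = {(69,0), (69,2), (70,0), (70,2)}
  {69, 70} × {1, 2} = {(69,1), (69,2), (70,1), (70,2)}
  {69, 70} × {0, 1, 2} = {(69,0), (69,1), (69,2), (70,0), (70,1), (70,2)}
These 13 distinct sets form the basis B.
Close under arbitrary unions to get τ_{X×Y}; counting gives |τ_{X×Y}| = 25.
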